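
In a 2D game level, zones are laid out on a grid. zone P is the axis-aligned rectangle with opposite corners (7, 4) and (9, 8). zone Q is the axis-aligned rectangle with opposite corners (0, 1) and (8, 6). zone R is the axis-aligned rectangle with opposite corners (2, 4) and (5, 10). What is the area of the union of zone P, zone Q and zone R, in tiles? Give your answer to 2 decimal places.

By inclusion–exclusion:
Individual areas: |zone P| = 8, |zone Q| = 40, |zone R| = 18.
|zone P∩zone Q|: x∈[7,8], y∈[4,6] → 1·2 = 2.
|zone P∩zone R| = 0 (no overlap).
|zone Q∩zone R|: x∈[2,5], y∈[4,6] → 3·2 = 6.
|zone P∩zone Q∩zone R| = 0.
|zone P ∪ zone Q ∪ zone R| = 66 − 8 + 0 = 58.00.

58.00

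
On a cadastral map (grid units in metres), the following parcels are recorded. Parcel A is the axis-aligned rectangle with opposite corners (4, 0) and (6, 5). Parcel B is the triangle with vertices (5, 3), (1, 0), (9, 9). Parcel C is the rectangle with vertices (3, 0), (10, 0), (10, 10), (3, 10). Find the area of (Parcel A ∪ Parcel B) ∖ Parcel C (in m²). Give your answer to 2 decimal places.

0.75

|Parcel A ∪ Parcel B| = 13.5486.
|(Parcel A ∪ Parcel B) ∩ Parcel C| = 12.7986.
|(Parcel A ∪ Parcel B) ∖ Parcel C| = 13.5486 − 12.7986 = 0.75.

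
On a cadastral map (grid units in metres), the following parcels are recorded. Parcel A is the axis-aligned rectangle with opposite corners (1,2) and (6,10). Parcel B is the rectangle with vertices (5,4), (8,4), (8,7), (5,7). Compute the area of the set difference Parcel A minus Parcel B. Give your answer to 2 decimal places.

37.00

|Parcel A∩Parcel B|: x∈[5,6], y∈[4,7] → 1·3 = 3.
|Parcel A| = 40.
|Parcel A ∖ Parcel B| = |Parcel A| − |Parcel A∩Parcel B| = 40 − 3 = 37.00.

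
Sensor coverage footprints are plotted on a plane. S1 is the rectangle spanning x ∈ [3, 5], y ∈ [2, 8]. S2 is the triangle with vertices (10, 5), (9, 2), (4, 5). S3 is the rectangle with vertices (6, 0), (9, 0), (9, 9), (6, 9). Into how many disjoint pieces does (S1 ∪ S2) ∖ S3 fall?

(S1 ∪ S2) ∖ S3 splits into 2 disjoint pieces (area 12.9, area 1.5).

2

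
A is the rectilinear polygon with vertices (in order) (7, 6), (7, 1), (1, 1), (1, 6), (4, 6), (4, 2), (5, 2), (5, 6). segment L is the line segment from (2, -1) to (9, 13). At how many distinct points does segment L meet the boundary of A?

The segment meets the boundary at (5.5,6), (5,5), (4,3), (3,1).

4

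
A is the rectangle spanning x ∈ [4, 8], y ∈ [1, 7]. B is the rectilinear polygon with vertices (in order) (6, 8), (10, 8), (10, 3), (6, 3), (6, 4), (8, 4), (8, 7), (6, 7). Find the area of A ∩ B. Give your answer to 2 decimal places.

2.00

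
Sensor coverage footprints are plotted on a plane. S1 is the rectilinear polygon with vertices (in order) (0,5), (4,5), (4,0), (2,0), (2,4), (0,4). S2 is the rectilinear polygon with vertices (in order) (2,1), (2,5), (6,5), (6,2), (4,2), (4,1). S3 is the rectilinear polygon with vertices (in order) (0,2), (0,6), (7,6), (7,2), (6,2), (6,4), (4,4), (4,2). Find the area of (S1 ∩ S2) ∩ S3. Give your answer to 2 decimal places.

The region (S1 ∩ S2) ∩ S3 is the polygon with vertices (4,4), (4,2), (2,2), (2,4), (2,5), (4,5).
By the shoelace formula its area is 6.00.

6.00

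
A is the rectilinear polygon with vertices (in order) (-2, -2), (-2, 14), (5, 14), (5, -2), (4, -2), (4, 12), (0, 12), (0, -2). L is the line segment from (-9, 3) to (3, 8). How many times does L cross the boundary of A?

2

The segment meets the boundary at (0,6.75), (-2,5.917).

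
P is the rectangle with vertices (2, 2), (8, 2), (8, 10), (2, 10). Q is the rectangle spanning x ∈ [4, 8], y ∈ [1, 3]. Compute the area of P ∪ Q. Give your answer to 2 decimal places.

52.00

By inclusion–exclusion:
Individual areas: |P| = 48, |Q| = 8.
|P∩Q|: x∈[4,8], y∈[2,3] → 4·1 = 4.
|P ∪ Q| = 56 − 4 = 52.00.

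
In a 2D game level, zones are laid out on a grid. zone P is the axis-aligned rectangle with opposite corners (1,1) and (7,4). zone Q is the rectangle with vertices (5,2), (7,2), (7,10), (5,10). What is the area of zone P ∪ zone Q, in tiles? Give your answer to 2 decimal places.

By inclusion–exclusion:
Individual areas: |zone P| = 18, |zone Q| = 16.
|zone P∩zone Q|: x∈[5,7], y∈[2,4] → 2·2 = 4.
|zone P ∪ zone Q| = 34 − 4 = 30.00.

30.00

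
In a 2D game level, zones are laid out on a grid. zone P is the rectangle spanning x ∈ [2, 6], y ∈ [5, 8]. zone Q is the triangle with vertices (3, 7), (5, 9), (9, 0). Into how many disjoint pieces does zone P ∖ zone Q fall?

2

zone P ∖ zone Q splits into 2 disjoint pieces (area 0.3472, area 5.2143).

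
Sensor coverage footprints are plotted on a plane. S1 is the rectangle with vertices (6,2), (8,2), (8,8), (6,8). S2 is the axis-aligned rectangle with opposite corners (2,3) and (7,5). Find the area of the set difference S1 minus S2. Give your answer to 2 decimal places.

10.00

|S1∩S2|: x∈[6,7], y∈[3,5] → 1·2 = 2.
|S1| = 12.
|S1 ∖ S2| = |S1| − |S1∩S2| = 12 − 2 = 10.00.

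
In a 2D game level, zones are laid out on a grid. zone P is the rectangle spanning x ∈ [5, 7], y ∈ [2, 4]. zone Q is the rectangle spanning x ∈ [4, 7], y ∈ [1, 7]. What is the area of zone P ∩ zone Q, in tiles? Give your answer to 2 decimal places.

|zone P∩zone Q|: x∈[5,7], y∈[2,4] → 2·2 = 4.

4.00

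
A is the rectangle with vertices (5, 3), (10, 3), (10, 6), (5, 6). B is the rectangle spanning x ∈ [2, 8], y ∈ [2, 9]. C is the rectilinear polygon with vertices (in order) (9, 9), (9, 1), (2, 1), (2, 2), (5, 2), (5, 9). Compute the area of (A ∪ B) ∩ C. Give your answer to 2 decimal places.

24.00

|A ∪ B| = 48.
|(A ∪ B) ∩ C| = 24.00.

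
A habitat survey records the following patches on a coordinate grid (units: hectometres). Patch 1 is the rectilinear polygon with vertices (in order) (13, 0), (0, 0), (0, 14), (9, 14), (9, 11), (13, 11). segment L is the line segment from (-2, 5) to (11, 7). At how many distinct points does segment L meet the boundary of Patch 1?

The segment meets the boundary at (0,5.308).

1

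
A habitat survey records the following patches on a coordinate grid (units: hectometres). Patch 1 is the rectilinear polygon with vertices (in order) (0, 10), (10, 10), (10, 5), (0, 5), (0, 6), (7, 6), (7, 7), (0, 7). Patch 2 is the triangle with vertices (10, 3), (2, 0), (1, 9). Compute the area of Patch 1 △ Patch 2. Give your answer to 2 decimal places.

65.22

|Patch 1| = 43, |Patch 2| = 37.5, |Patch 1∩Patch 2| = 7.6389.
|Patch 1 △ Patch 2| = |Patch 1| + |Patch 2| − 2·|Patch 1∩Patch 2| = 43 + 37.5 − 15.2778 = 65.22.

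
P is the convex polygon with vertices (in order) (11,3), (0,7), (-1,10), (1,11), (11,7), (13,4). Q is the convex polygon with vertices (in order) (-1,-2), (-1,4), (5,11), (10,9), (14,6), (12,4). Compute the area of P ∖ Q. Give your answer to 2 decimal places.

13.85

|P| = 51.5, |P∩Q| = 37.6529.
|P ∖ Q| = |P| − |P∩Q| = 51.5 − 37.6529 = 13.85.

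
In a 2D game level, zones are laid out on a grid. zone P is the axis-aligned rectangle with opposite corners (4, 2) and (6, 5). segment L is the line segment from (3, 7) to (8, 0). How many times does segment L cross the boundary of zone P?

The segment meets the boundary at (6,2.8), (4.429,5).

2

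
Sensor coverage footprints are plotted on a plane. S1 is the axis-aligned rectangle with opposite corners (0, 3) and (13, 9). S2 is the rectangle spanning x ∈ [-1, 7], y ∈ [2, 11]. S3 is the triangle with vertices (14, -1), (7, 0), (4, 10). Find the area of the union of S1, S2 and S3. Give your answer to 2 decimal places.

By inclusion–exclusion:
Individual areas: |S1| = 78, |S2| = 72, |S3| = 33.5.
|S1∩S2|: x∈[0,7], y∈[3,9] → 7·6 = 42.
|S1∩S3| = 14.6182.
|S2∩S3| = 9.45.
|S1∩S2∩S3| = 8.3955.
|S1 ∪ S2 ∪ S3| = 183.5 − 66.0682 + 8.3955 = 125.83.

125.83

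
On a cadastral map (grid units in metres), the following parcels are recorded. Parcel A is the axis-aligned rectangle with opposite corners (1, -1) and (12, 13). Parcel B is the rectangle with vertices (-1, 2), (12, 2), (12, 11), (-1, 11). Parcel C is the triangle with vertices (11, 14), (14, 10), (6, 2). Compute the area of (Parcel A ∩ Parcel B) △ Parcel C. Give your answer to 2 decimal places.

|Parcel A ∩ Parcel B| = 99.
|(Parcel A ∩ Parcel B) ∩ Parcel C| = 19.125.
|(Parcel A ∩ Parcel B) △ Parcel C| = 99 + 28 − 38.25 = 88.75.

88.75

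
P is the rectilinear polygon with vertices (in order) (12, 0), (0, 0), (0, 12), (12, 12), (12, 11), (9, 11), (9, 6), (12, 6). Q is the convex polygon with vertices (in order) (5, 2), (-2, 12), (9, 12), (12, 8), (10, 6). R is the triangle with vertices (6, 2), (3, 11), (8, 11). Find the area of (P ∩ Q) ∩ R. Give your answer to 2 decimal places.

The region (P ∩ Q) ∩ R is the polygon with vertices (5.79,2.632), (3,11), (8,11), (6.216,2.973).
By the shoelace formula its area is 22.33.

22.33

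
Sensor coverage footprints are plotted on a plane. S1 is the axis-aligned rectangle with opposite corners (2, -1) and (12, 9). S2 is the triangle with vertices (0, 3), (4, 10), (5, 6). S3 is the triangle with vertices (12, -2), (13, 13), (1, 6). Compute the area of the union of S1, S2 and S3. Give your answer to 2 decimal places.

120.96

By inclusion–exclusion:
Individual areas: |S1| = 100, |S2| = 11.5, |S3| = 86.5.
|S1∩S2| = 8.7893.
|S1∩S3| = 67.9429.
|S2∩S3| = 6.3486.
|S1∩S2∩S3| = 6.0446.
|S1 ∪ S2 ∪ S3| = 198 − 83.0808 + 6.0446 = 120.96.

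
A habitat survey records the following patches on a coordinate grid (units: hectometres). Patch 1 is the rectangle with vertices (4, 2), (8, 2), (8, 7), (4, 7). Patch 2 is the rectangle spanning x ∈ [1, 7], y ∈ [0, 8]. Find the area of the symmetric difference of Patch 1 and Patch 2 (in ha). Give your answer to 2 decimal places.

|Patch 1∩Patch 2|: x∈[4,7], y∈[2,7] → 3·5 = 15.
|Patch 1 △ Patch 2| = |Patch 1| + |Patch 2| − 2·|Patch 1∩Patch 2| = 20 + 48 − 30 = 38.00.

38.00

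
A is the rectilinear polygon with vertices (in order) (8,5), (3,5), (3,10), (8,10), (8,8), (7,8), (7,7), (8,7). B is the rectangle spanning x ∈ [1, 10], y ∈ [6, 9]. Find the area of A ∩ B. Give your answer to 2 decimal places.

The intersection is the polygon with vertices (3,9), (8,9), (8,8), (7,8), (7,7), (8,7), (8,6), (3,6).
By the shoelace formula its area is 14.00.

14.00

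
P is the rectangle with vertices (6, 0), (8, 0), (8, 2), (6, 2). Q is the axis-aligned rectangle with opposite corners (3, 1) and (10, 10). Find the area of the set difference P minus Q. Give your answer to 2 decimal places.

2.00

|P∩Q|: x∈[6,8], y∈[1,2] → 2·1 = 2.
|P| = 4.
|P ∖ Q| = |P| − |P∩Q| = 4 − 2 = 2.00.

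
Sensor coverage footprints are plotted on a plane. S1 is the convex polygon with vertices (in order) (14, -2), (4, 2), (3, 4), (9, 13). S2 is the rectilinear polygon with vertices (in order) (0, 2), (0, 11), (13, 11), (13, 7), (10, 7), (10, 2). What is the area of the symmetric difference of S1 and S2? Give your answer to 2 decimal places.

83.50

|S1| = 75.5, |S2| = 102, |S1∩S2| = 47.
|S1 △ S2| = |S1| + |S2| − 2·|S1∩S2| = 75.5 + 102 − 94 = 83.50.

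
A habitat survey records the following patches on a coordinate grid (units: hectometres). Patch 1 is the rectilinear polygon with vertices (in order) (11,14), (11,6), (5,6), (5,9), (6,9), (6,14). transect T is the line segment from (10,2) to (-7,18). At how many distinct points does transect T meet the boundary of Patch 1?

2

The segment meets the boundary at (5,6.706), (5.75,6).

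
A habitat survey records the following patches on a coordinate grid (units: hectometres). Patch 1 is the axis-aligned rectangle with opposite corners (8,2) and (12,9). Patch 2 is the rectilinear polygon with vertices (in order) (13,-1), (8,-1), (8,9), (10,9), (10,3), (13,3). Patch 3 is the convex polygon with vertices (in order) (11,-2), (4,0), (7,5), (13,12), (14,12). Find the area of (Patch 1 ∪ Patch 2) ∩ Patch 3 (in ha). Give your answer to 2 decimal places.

35.13

The region (Patch 1 ∪ Patch 2) ∩ Patch 3 is the polygon with vertices (12,3), (12.071,3), (11.214,-1), (8,-1), (8,2), (8,6.167), (10.429,9), (12,9).
By the shoelace formula its area is 35.13.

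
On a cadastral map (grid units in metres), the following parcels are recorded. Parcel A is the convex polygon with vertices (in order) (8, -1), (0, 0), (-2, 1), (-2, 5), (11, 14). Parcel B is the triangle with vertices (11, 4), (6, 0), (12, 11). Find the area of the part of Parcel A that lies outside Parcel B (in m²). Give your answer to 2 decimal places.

|Parcel A| = 107, |Parcel A∩Parcel B| = 4.7005.
|Parcel A ∖ Parcel B| = |Parcel A| − |Parcel A∩Parcel B| = 107 − 4.7005 = 102.30.

102.30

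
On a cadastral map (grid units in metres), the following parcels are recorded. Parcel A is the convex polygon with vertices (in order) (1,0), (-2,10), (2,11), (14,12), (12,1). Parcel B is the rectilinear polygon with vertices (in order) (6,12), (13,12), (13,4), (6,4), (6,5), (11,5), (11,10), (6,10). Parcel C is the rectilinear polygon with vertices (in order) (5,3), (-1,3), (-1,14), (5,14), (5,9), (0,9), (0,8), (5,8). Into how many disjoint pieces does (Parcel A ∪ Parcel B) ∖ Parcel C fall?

(Parcel A ∪ Parcel B) ∖ Parcel C splits into 2 disjoint pieces (area 1.7917, area 107.6682).

2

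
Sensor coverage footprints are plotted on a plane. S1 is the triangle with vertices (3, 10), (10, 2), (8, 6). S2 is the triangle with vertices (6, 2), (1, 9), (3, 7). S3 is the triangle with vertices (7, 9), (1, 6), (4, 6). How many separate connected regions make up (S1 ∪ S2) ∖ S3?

(S1 ∪ S2) ∖ S3 splits into 4 disjoint pieces (area 4.8889, area 0.7224, area 0.6316, area 0.9143).

4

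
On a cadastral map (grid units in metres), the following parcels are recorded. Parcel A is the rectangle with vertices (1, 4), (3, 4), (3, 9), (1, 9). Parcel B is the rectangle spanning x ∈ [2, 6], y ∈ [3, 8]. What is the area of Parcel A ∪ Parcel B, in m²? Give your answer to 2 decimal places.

26.00

By inclusion–exclusion:
Individual areas: |Parcel A| = 10, |Parcel B| = 20.
|Parcel A∩Parcel B|: x∈[2,3], y∈[4,8] → 1·4 = 4.
|Parcel A ∪ Parcel B| = 30 − 4 = 26.00.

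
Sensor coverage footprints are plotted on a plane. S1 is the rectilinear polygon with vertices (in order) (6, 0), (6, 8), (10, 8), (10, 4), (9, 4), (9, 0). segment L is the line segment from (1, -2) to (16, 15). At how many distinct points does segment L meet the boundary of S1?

2

The segment meets the boundary at (9.824,8), (6,3.667).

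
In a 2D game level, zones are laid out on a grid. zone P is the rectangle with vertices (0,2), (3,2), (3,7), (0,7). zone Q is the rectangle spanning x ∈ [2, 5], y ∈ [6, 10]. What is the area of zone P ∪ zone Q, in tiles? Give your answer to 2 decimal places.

By inclusion–exclusion:
Individual areas: |zone P| = 15, |zone Q| = 12.
|zone P∩zone Q|: x∈[2,3], y∈[6,7] → 1·1 = 1.
|zone P ∪ zone Q| = 27 − 1 = 26.00.

26.00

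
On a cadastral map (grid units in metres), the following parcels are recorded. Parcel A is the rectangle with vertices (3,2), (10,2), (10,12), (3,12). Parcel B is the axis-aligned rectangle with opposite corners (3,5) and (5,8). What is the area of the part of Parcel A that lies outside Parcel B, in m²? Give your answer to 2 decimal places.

64.00

|Parcel A∩Parcel B|: x∈[3,5], y∈[5,8] → 2·3 = 6.
|Parcel A| = 70.
|Parcel A ∖ Parcel B| = |Parcel A| − |Parcel A∩Parcel B| = 70 − 6 = 64.00.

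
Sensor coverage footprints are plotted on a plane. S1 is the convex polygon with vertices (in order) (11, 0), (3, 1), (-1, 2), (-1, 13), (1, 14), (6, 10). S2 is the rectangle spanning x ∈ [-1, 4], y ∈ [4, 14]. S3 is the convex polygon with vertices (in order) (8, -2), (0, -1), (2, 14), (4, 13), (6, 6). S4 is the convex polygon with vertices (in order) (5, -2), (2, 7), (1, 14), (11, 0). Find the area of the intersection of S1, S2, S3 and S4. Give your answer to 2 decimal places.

The intersection is the polygon with vertices (4,4), (3,4), (2,7), (1.517,10.379), (1.843,12.82), (4,9.8).
By the shoelace formula its area is 14.48.

14.48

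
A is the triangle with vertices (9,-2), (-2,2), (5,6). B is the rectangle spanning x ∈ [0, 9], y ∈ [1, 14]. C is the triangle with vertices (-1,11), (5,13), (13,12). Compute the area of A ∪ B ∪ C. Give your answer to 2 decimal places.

130.70

By inclusion–exclusion:
Individual areas: |A| = 36, |B| = 117, |C| = 11.
|A∩B| = 24.0049.
|A∩C| = 0.
|B∩C| = 9.2976.
|A∩B∩C| = 0.
|A ∪ B ∪ C| = 164 − 33.3025 + 0 = 130.70.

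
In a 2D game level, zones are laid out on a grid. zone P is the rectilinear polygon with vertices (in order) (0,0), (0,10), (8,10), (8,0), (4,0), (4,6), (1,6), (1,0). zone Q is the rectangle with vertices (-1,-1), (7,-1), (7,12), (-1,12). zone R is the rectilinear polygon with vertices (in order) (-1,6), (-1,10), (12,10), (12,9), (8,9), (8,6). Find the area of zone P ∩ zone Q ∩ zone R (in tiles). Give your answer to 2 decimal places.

The intersection is the polygon with vertices (7,10), (7,6), (4,6), (1,6), (0,6), (0,10).
By the shoelace formula its area is 28.00.

28.00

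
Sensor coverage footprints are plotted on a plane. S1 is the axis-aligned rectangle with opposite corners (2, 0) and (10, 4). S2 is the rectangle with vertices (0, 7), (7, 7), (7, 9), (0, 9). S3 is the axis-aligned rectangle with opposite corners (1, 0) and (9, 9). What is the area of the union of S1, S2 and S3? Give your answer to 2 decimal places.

78.00

By inclusion–exclusion:
Individual areas: |S1| = 32, |S2| = 14, |S3| = 72.
|S1∩S2| = 0 (no overlap).
|S1∩S3|: x∈[2,9], y∈[0,4] → 7·4 = 28.
|S2∩S3|: x∈[1,7], y∈[7,9] → 6·2 = 12.
|S1∩S2∩S3| = 0.
|S1 ∪ S2 ∪ S3| = 118 − 40 + 0 = 78.00.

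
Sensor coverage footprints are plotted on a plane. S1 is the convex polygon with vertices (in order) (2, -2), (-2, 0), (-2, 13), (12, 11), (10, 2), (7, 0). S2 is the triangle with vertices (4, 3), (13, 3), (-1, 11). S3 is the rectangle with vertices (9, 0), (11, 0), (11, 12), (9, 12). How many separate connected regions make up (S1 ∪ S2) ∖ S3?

(S1 ∪ S2) ∖ S3 splits into 3 disjoint pieces (area 142.0238, area 2.3214, area 1.1429).

3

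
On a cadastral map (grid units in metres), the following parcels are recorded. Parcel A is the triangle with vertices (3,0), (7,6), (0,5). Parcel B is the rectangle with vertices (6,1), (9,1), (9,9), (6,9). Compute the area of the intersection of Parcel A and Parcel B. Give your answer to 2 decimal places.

0.68

The intersection is the polygon with vertices (7,6), (6,4.5), (6,5.857).
By the shoelace formula its area is 0.68.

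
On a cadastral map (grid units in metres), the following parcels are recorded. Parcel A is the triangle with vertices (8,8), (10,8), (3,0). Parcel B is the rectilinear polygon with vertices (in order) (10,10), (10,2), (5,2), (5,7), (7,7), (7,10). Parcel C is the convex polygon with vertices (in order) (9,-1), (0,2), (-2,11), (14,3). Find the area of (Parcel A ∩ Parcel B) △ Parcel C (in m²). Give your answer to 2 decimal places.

|Parcel A ∩ Parcel B| = 7.0857.
|(Parcel A ∩ Parcel B) ∩ Parcel C| = 3.8725.
|(Parcel A ∩ Parcel B) △ Parcel C| = 7.0857 + 89.5 − 7.7449 = 88.84.

88.84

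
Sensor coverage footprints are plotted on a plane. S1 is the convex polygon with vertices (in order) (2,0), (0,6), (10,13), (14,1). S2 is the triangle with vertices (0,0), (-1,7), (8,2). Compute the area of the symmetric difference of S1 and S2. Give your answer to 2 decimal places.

|S1| = 111, |S2| = 29, |S1∩S2| = 20.1607.
|S1 △ S2| = |S1| + |S2| − 2·|S1∩S2| = 111 + 29 − 40.3213 = 99.68.

99.68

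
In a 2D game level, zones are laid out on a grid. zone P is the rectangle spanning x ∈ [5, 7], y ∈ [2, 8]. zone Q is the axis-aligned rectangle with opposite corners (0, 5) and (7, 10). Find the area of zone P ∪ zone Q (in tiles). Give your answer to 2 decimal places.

41.00

By inclusion–exclusion:
Individual areas: |zone P| = 12, |zone Q| = 35.
|zone P∩zone Q|: x∈[5,7], y∈[5,8] → 2·3 = 6.
|zone P ∪ zone Q| = 47 − 6 = 41.00.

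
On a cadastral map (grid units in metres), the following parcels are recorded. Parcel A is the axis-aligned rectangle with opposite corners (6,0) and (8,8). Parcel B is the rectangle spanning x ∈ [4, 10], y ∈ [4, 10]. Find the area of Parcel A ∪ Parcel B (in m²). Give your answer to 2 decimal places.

44.00

By inclusion–exclusion:
Individual areas: |Parcel A| = 16, |Parcel B| = 36.
|Parcel A∩Parcel B|: x∈[6,8], y∈[4,8] → 2·4 = 8.
|Parcel A ∪ Parcel B| = 52 − 8 = 44.00.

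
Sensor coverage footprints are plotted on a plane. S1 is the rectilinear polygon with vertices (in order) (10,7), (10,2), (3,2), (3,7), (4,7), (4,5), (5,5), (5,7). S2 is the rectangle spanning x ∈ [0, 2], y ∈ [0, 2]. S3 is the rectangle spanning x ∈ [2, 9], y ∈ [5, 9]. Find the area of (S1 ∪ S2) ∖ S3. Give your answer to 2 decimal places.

27.00

|S1 ∪ S2| = 37.
|(S1 ∪ S2) ∩ S3| = 10.
|(S1 ∪ S2) ∖ S3| = 37 − 10 = 27.00.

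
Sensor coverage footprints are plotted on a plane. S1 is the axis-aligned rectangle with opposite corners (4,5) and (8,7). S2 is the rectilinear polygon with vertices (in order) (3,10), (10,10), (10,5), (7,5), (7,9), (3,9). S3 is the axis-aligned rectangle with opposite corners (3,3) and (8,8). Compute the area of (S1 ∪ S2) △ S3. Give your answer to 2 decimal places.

|S1 ∪ S2| = 25.
|(S1 ∪ S2) ∩ S3| = 9.
|(S1 ∪ S2) △ S3| = 25 + 25 − 18 = 32.00.

32.00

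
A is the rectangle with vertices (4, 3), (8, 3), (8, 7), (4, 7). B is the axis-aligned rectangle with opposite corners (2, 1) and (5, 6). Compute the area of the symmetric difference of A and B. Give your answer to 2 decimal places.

25.00

|A∩B|: x∈[4,5], y∈[3,6] → 1·3 = 3.
|A △ B| = |A| + |B| − 2·|A∩B| = 16 + 15 − 6 = 25.00.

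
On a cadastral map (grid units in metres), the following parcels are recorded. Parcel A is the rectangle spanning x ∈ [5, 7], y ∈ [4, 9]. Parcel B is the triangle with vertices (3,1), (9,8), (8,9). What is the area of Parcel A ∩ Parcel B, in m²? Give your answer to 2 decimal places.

The intersection is the polygon with vertices (7,5.667), (5.571,4), (5,4), (5,4.2), (7,7.4).
By the shoelace formula its area is 2.41.

2.41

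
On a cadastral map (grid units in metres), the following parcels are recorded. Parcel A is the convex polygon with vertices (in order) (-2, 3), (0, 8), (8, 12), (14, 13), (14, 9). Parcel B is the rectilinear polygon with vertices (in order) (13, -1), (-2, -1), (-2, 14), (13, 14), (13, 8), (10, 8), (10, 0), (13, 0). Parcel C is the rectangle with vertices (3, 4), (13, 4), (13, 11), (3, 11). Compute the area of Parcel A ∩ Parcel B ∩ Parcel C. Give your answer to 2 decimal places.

The intersection is the polygon with vertices (6,11), (13,11), (13,8.625), (11.333,8), (10,8), (10,7.5), (3,4.875), (3,9.5).
By the shoelace formula its area is 39.92.

39.92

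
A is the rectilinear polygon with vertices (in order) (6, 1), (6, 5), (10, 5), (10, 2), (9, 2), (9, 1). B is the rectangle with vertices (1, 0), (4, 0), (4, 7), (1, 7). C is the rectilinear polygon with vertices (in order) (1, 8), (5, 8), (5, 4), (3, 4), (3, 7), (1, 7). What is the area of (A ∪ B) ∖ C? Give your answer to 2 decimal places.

|A ∪ B| = 36.
|(A ∪ B) ∩ C| = 3.
|(A ∪ B) ∖ C| = 36 − 3 = 33.00.

33.00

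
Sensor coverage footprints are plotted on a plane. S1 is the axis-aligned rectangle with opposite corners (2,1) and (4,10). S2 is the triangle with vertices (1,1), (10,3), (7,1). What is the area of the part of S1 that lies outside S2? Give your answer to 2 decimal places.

|S1| = 18, |S1∩S2| = 0.8889.
|S1 ∖ S2| = |S1| − |S1∩S2| = 18 − 0.8889 = 17.11.

17.11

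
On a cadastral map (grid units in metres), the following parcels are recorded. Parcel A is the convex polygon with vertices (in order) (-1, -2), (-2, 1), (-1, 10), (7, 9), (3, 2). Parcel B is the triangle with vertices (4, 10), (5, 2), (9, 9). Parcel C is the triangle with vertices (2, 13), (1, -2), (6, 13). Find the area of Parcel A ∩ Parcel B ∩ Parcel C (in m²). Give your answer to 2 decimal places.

The intersection is the polygon with vertices (4.079,9.365), (4.76,9.28), (4.273,7.818).
By the shoelace formula its area is 0.52.

0.52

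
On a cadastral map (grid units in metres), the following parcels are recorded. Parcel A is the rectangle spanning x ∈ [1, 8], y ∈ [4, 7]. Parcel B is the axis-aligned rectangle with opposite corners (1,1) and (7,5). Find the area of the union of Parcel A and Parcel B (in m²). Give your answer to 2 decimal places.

By inclusion–exclusion:
Individual areas: |Parcel A| = 21, |Parcel B| = 24.
|Parcel A∩Parcel B|: x∈[1,7], y∈[4,5] → 6·1 = 6.
|Parcel A ∪ Parcel B| = 45 − 6 = 39.00.

39.00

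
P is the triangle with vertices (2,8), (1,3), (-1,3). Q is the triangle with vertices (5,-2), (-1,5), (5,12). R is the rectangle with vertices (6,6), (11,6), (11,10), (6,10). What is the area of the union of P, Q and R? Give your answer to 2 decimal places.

63.01

By inclusion–exclusion:
Individual areas: |P| = 5, |Q| = 42, |R| = 20.
|P∩Q| = 3.9916.
|P∩R| = 0.
|Q∩R| = 0.
|P∩Q∩R| = 0.
|P ∪ Q ∪ R| = 67 − 3.9916 + 0 = 63.01.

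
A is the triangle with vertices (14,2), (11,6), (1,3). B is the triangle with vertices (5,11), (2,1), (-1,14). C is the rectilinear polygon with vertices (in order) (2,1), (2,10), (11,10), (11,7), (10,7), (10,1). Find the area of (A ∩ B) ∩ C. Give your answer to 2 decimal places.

The region (A ∩ B) ∩ C is the polygon with vertices (2.564,2.88), (2,2.923), (2,3.3), (2.758,3.527).
By the shoelace formula its area is 0.33.

0.33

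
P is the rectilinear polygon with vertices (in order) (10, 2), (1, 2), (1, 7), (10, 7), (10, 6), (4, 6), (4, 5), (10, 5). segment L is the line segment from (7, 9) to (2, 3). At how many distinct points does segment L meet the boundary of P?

3

The segment meets the boundary at (4,5.4), (5.333,7), (4.5,6).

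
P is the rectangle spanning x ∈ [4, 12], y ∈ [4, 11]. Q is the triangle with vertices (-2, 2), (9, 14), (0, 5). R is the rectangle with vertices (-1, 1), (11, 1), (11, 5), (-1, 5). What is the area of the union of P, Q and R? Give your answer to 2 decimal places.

By inclusion–exclusion:
Individual areas: |P| = 56, |Q| = 4.5, |R| = 48.
|P∩Q| = 0.7614.
|P∩R|: x∈[4,11], y∈[4,5] → 7·1 = 7.
|Q∩R| = 0.9205.
|P∩Q∩R| = 0.
|P ∪ Q ∪ R| = 108.5 − 8.6818 + 0 = 99.82.

99.82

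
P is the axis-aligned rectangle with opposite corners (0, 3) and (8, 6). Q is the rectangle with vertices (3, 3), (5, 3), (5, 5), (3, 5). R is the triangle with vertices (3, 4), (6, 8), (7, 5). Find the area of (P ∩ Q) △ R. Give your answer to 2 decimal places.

8.25

|P ∩ Q| = 4.
|(P ∩ Q) ∩ R| = 1.125.
|(P ∩ Q) △ R| = 4 + 6.5 − 2.25 = 8.25.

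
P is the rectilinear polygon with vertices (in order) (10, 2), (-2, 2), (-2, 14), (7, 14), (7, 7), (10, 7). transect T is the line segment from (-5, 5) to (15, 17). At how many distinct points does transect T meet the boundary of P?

The segment meets the boundary at (7,12.2), (-2,6.8).

2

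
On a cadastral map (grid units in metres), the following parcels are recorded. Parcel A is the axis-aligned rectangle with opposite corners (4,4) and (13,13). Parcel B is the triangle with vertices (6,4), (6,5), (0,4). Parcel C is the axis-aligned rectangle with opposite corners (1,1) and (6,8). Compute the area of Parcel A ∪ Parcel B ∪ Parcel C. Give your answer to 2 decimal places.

108.08

By inclusion–exclusion:
Individual areas: |Parcel A| = 81, |Parcel B| = 3, |Parcel C| = 35.
|Parcel A∩Parcel B| = 1.6667.
|Parcel A∩Parcel C|: x∈[4,6], y∈[4,8] → 2·4 = 8.
|Parcel B∩Parcel C| = 2.9167.
|Parcel A∩Parcel B∩Parcel C| = 1.6667.
|Parcel A ∪ Parcel B ∪ Parcel C| = 119 − 12.5833 + 1.6667 = 108.08.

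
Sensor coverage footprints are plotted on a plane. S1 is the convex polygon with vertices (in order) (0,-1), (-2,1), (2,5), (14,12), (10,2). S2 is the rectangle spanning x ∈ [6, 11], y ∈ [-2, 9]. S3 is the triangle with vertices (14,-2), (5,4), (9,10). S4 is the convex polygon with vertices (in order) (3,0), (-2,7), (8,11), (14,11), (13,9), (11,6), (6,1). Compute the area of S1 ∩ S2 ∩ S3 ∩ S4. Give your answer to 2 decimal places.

The intersection is the polygon with vertices (10.765,5.765), (7.4,2.4), (6,3.333), (6,5.5), (8,8.5), (8.857,9), (9.417,9).
By the shoelace formula its area is 18.74.

18.74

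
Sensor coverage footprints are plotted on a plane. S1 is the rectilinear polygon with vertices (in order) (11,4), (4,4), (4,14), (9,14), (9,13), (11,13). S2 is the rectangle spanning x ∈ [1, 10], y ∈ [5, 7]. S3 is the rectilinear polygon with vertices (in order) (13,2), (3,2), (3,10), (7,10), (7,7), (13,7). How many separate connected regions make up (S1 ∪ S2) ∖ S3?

2

(S1 ∪ S2) ∖ S3 splits into 2 disjoint pieces (area 4, area 38).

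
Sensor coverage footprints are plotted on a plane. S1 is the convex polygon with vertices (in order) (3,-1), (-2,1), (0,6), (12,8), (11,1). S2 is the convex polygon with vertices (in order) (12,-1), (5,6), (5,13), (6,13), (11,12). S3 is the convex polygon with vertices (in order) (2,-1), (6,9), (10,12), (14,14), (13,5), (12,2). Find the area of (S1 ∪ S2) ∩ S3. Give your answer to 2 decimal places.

71.87

|S1 ∪ S2| = 122.0343.
|(S1 ∪ S2) ∩ S3| = 71.87.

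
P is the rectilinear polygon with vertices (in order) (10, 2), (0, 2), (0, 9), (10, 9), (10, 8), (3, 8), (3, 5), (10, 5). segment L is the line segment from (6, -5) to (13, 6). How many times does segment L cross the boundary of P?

The segment lies entirely outside P and never meets its boundary.

0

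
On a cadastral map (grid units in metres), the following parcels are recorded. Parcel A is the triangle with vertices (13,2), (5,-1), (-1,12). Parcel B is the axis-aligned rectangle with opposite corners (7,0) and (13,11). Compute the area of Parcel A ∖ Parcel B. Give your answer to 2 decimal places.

41.48

|Parcel A| = 61, |Parcel A∩Parcel B| = 19.5238.
|Parcel A ∖ Parcel B| = |Parcel A| − |Parcel A∩Parcel B| = 61 − 19.5238 = 41.48.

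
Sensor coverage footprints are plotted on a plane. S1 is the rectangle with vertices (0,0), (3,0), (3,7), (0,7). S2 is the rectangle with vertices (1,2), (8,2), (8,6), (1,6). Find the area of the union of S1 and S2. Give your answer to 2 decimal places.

By inclusion–exclusion:
Individual areas: |S1| = 21, |S2| = 28.
|S1∩S2|: x∈[1,3], y∈[2,6] → 2·4 = 8.
|S1 ∪ S2| = 49 − 8 = 41.00.

41.00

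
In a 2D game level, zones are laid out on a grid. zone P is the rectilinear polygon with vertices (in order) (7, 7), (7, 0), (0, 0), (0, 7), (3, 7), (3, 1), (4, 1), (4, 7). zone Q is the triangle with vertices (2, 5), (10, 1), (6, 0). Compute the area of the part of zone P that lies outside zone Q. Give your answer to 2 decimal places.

|zone P| = 43, |zone P∩zone Q| = 7.5.
|zone P ∖ zone Q| = |zone P| − |zone P∩zone Q| = 43 − 7.5 = 35.50.

35.50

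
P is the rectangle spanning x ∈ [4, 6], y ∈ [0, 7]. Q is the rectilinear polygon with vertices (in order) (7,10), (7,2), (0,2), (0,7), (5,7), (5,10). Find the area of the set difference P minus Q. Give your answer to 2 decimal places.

|P| = 14, |P∩Q| = 10.
|P ∖ Q| = |P| − |P∩Q| = 14 − 10 = 4.00.

4.00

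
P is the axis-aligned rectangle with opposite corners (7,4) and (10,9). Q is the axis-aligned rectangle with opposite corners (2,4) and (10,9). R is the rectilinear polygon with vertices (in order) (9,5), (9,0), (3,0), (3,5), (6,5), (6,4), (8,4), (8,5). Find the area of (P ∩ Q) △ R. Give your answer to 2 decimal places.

41.00

|P ∩ Q| = 15.
|(P ∩ Q) ∩ R| = 1.
|(P ∩ Q) △ R| = 15 + 28 − 2 = 41.00.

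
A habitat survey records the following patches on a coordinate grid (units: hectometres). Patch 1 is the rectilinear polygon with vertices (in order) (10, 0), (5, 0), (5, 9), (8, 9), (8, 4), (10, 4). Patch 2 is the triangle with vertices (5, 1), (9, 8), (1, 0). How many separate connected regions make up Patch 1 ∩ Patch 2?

1

Patch 1 ∩ Patch 2 is a single connected region.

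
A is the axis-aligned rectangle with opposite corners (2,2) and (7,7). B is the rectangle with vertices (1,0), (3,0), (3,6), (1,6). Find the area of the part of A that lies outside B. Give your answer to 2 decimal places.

|A∩B|: x∈[2,3], y∈[2,6] → 1·4 = 4.
|A| = 25.
|A ∖ B| = |A| − |A∩B| = 25 − 4 = 21.00.

21.00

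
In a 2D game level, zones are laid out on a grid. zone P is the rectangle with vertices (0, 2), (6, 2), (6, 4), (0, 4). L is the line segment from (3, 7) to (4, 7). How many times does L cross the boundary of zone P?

0

The segment lies entirely outside zone P and never meets its boundary.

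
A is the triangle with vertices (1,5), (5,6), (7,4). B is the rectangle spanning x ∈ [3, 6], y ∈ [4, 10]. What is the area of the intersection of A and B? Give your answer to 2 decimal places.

The intersection is the polygon with vertices (5,6), (6,5), (6,4.167), (3,4.667), (3,5.5).
By the shoelace formula its area is 3.75.

3.75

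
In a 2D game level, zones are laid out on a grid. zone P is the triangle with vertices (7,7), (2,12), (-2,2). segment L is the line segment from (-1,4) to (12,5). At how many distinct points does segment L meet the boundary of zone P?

1

The segment meets the boundary at (2.018,4.232).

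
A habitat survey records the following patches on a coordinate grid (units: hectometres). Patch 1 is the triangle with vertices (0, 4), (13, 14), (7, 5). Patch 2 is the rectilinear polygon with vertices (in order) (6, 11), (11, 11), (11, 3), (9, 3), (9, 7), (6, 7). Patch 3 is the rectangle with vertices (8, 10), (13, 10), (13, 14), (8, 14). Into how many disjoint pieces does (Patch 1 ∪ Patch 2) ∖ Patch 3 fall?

1

(Patch 1 ∪ Patch 2) ∖ Patch 3 is a single connected region.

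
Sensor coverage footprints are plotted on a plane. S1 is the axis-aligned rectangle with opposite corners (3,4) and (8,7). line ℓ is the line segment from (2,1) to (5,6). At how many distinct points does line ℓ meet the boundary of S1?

1

The segment meets the boundary at (3.8,4).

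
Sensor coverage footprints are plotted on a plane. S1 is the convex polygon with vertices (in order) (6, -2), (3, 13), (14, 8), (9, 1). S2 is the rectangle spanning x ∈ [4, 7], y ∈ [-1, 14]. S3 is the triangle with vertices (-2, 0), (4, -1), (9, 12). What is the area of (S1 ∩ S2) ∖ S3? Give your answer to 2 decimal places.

19.80

|S1 ∩ S2| = 30.4909.
|(S1 ∩ S2) ∩ S3| = 10.6902.
|(S1 ∩ S2) ∖ S3| = 30.4909 − 10.6902 = 19.80.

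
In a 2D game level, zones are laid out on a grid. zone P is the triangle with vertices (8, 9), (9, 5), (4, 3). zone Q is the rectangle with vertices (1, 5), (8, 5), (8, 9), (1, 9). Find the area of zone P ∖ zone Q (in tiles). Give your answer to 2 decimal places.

5.67

|zone P| = 11, |zone P∩zone Q| = 5.3333.
|zone P ∖ zone Q| = |zone P| − |zone P∩zone Q| = 11 − 5.3333 = 5.67.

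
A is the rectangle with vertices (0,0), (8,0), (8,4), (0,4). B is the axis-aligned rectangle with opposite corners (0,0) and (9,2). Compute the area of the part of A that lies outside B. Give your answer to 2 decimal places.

16.00

|A∩B|: x∈[0,8], y∈[0,2] → 8·2 = 16.
|A| = 32.
|A ∖ B| = |A| − |A∩B| = 32 − 16 = 16.00.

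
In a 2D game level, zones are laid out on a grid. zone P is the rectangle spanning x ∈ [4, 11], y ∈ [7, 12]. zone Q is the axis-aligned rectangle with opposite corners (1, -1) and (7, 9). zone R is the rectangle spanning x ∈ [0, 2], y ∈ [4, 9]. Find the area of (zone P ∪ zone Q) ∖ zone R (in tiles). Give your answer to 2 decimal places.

|zone P ∪ zone Q| = 89.
|(zone P ∪ zone Q) ∩ zone R| = 5.
|(zone P ∪ zone Q) ∖ zone R| = 89 − 5 = 84.00.

84.00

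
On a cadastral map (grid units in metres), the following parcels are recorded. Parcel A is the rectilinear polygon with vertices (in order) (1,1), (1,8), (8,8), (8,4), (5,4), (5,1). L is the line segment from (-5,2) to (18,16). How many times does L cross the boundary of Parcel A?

2

The segment meets the boundary at (4.857,8), (1,5.652).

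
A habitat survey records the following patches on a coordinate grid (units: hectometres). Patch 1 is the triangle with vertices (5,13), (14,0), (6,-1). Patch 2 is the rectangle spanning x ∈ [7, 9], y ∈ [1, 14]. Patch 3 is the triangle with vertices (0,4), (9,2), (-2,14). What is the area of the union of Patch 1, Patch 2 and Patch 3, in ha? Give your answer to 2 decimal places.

By inclusion–exclusion:
Individual areas: |Patch 1| = 56.5, |Patch 2| = 26, |Patch 3| = 43.
|Patch 1∩Patch 2| = 15.3333.
|Patch 1∩Patch 3| = 4.9452.
|Patch 2∩Patch 3| = 1.7374.
|Patch 1∩Patch 2∩Patch 3| = 1.7374.
|Patch 1 ∪ Patch 2 ∪ Patch 3| = 125.5 − 22.0159 + 1.7374 = 105.22.

105.22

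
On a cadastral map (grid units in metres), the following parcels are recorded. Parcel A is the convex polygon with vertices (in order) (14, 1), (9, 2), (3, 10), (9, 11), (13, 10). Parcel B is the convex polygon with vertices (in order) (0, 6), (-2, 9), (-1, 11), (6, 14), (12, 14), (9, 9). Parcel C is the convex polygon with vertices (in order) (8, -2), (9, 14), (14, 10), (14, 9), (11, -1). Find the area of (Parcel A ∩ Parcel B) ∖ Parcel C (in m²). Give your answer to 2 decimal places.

11.79

|Parcel A ∩ Parcel B| = 13.3435.
|(Parcel A ∩ Parcel B) ∩ Parcel C| = 1.5571.
|(Parcel A ∩ Parcel B) ∖ Parcel C| = 13.3435 − 1.5571 = 11.79.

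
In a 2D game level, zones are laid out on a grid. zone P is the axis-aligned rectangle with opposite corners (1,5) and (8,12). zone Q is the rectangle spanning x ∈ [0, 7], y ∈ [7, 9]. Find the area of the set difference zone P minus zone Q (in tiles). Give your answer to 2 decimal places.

37.00

|zone P∩zone Q|: x∈[1,7], y∈[7,9] → 6·2 = 12.
|zone P| = 49.
|zone P ∖ zone Q| = |zone P| − |zone P∩zone Q| = 49 − 12 = 37.00.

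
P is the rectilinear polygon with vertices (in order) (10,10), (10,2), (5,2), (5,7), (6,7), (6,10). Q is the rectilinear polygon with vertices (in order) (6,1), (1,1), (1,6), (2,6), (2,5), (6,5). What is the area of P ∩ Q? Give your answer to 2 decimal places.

The intersection is the polygon with vertices (5,2), (5,5), (6,5), (6,2).
By the shoelace formula its area is 3.00.

3.00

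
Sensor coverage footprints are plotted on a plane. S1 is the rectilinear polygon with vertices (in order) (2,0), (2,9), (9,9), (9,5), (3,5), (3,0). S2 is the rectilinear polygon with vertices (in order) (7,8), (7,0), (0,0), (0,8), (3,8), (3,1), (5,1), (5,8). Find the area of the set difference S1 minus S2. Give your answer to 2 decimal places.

|S1| = 33, |S1∩S2| = 14.
|S1 ∖ S2| = |S1| − |S1∩S2| = 33 − 14 = 19.00.

19.00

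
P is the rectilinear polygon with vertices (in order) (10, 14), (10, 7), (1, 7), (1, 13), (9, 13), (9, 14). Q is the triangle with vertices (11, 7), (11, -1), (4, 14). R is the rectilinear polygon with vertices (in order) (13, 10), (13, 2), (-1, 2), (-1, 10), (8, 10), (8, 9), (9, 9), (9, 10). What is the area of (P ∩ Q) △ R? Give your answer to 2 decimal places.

|P ∩ Q| = 12.3.
|(P ∩ Q) ∩ R| = 7.8.
|(P ∩ Q) △ R| = 12.3 + 111 − 15.6 = 107.70.

107.70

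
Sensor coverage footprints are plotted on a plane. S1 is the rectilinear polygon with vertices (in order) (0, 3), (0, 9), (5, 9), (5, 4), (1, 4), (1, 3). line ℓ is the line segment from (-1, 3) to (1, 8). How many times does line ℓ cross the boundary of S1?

The segment meets the boundary at (0,5.5).

1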